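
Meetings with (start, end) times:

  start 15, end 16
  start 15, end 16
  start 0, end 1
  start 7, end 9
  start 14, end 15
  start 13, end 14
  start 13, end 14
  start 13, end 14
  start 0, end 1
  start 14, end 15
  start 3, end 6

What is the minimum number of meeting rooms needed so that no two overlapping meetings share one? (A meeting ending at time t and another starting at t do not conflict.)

3

Events (time:±→running): 0:+→1 0:+→2 1:-→1 1:-→0 3:+→1 6:-→0 7:+→1 9:-→0 13:+→1 13:+→2 13:+→3 … peak 3.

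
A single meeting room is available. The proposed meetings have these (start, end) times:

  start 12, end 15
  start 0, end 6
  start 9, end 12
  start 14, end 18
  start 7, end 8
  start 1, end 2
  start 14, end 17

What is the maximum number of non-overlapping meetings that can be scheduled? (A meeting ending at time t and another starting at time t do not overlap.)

4

Greedy by earliest finish: after sorting by end time, pick each interval compatible with the last pick.
Sorted by end: (1,2)  (0,6)  (7,8)  (9,12)  (12,15)  (14,17)  (14,18)
take (1,2); skip (0,6); take (7,8); take (9,12); take (12,15).
Selected 4 meetings.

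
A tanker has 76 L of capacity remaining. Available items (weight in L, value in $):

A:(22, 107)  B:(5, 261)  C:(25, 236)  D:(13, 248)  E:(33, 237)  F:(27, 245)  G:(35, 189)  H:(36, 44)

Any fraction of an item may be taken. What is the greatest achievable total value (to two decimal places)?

1033.09

Order: B (261/5=52.20) > D (248/13=19.08) > C (236/25=9.44) > F (245/27=9.07) > E (237/33=7.18) > G (189/35=5.40) > A (107/22=4.86) > H (44/36=1.22)
Fill: take B (5 @ 261) → take D (13 @ 248) → take C (25 @ 236) → take F (27 @ 245) → take 6/33 of E → 43.09; 76/76 used.
Total value = 1033.09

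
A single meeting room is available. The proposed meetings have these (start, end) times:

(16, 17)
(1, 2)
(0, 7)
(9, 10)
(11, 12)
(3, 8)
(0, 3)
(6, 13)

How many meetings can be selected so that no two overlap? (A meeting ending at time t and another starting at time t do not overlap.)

5

By end time: (1,2), (0,3), (0,7), (3,8), (9,10), (11,12), (6,13), (16,17).
Pick (1,2); next start ≥ 2 → (3,8); next start ≥ 8 → (9,10); next start ≥ 10 → (11,12); next start ≥ 12 → (16,17).
Selected 5 meetings.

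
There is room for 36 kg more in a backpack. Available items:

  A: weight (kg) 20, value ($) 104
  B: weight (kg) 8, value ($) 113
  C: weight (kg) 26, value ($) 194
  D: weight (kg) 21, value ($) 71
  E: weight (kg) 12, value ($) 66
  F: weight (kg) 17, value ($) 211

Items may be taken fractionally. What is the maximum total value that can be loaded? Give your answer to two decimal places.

406.08

Sort by value per unit weight and fill in that order.
Order: B (113/8=14.12) > F (211/17=12.41) > C (194/26=7.46) > E (66/12=5.50) > A (104/20=5.20) > D (71/21=3.38)
Fill: take B (8 @ 113) → take F (17 @ 211) → take 11/26 of C → 82.08; 36/36 used.
Total value = 406.08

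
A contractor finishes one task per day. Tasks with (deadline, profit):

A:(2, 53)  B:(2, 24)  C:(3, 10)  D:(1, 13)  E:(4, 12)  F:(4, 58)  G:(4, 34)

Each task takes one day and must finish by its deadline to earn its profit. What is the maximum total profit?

169

Sort by profit descending; place each in the latest free slot ≤ its deadline.
Profit order: F=58 A=53 G=34 B=24 D=13 E=12 C=10
Assign: F→slot 4, A→slot 2, G→slot 3, B→slot 1, D skipped, E skipped, C skipped.
Slots: [1:B] [2:A] [3:G] [4:F]
Profit = 24 + 53 + 34 + 58 = 169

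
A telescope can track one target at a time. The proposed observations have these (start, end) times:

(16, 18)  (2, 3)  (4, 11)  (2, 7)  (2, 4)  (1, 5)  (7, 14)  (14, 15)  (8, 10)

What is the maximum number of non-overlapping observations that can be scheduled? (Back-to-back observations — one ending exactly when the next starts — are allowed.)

Greedy by earliest finish: after sorting by end time, pick each interval compatible with the last pick.
Sorted by end: (2,3)  (2,4)  (1,5)  (2,7)  (8,10)  (4,11)  (7,14)  (14,15)  (16,18)
take (2,3); skip (2,4); take (8,10); skip (4,11); skip (7,14); take (14,15); take (16,18).
Selected 4 observations.

4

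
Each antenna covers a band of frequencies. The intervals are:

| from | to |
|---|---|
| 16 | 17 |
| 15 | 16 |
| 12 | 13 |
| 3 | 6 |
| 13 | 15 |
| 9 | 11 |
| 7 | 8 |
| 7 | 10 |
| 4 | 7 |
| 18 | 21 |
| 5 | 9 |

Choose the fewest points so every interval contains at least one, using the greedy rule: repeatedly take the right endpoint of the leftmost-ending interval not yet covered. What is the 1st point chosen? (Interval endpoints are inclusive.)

6

Sort by right endpoint; whenever an interval is uncovered, place a point at its right end.
By right end: [3,6]  [4,7]  [7,8]  [5,9]  [7,10]  [9,11]  [12,13]  [13,15]  [15,16]  [16,17]  [18,21]
[3,6] uncovered → point at 6; [7,8] uncovered → point at 8; [9,11] uncovered → point at 11; [12,13] uncovered → point at 13; [15,16] uncovered → point at 16; [18,21] uncovered → point at 21.
Points: 6, 8, 11, 13, 16, 21 (6 total).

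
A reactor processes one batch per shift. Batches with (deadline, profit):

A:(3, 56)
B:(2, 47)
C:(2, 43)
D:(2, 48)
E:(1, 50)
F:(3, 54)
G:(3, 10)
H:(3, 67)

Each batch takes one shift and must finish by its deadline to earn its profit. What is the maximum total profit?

177

Profit order: H=67 A=56 F=54 E=50 D=48 B=47 C=43 G=10
Assign: H→slot 3, A→slot 2, F→slot 1, E skipped, D skipped, B skipped, C skipped, G skipped.
Slots: [1:F] [2:A] [3:H]
Profit = 54 + 56 + 67 = 177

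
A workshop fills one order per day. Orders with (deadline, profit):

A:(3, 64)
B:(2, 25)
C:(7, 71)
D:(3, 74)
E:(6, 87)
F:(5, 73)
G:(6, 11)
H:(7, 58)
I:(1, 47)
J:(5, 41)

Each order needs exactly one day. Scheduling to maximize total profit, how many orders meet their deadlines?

7

Sort by profit descending; place each in the latest free slot ≤ its deadline.
By profit: E(d6,87), D(d3,74), F(d5,73), C(d7,71), A(d3,64), H(d7,58), I(d1,47), J(d5,41), B(d2,25), G(d6,11)
E→slot 6; D→slot 3; F→slot 5; C→slot 7; A→slot 2; H→slot 4; I→slot 1; J skipped; B skipped; G skipped.
7 of 10 scheduled.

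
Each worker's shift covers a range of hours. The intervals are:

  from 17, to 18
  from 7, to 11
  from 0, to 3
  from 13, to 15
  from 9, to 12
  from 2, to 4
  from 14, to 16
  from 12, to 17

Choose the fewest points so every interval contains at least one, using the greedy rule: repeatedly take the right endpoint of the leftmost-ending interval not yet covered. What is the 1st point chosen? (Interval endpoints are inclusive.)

By right end: [0,3]  [2,4]  [7,11]  [9,12]  [13,15]  [14,16]  [12,17]  [17,18]
[0,3] uncovered → point at 3; [7,11] uncovered → point at 11; [13,15] uncovered → point at 15; [17,18] uncovered → point at 18.
Points: 3, 11, 15, 18 (4 total).

3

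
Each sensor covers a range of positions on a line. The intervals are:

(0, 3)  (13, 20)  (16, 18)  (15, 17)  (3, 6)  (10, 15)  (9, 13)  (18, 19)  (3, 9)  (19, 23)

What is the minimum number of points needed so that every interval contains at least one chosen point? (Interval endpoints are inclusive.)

Sort by right endpoint; whenever an interval is uncovered, place a point at its right end.
Sorted: [0,3] [3,6] [3,9] [9,13] [10,15] [15,17] [16,18] [18,19] [13,20] [19,23]
{[0,3],[3,6],[3,9]} hit by 3; {[9,13],[10,15]} hit by 13; {[15,17],[16,18]} hit by 17; {[18,19],[13,20],[19,23]} hit by 19.
Points: 3, 13, 17, 19 (4 total).

4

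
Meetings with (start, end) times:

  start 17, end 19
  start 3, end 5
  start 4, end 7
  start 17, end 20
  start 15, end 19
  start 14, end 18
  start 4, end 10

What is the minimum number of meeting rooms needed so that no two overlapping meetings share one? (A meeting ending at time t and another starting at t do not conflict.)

starts: [3, 4, 4, 14, 15, 17, 17]
ends:   [5, 7, 10, 18, 19, 19, 20]
s3→1 s4→2 s4→3 e5→2 e7→1 e10→0 s14→1 s15→2 s17→3 s17→4  — peak 4.

4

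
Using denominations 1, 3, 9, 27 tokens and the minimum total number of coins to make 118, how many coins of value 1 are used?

118 = 4×27 + 1×9 + 1×1
Count of 1: 1

1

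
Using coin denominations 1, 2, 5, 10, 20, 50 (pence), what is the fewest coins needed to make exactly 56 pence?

Use the largest denomination that fits, subtract, and repeat.
56 = 1×50 + 1×5 + 1×1
Total coins = 1 + 1 + 1 = 3

3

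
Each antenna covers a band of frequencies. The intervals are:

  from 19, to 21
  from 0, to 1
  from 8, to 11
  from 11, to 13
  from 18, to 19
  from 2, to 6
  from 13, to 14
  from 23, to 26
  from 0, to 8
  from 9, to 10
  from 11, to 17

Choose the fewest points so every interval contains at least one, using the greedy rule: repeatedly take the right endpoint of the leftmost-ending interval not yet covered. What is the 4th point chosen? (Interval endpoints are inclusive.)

By right end: [0,1]  [2,6]  [0,8]  [9,10]  [8,11]  [11,13]  [13,14]  [11,17]  [18,19]  [19,21]  [23,26]
[0,1] uncovered → point at 1; [2,6] uncovered → point at 6; [9,10] uncovered → point at 10; [11,13] uncovered → point at 13; [18,19] uncovered → point at 19; [23,26] uncovered → point at 26.
Points: 1, 6, 10, 13, 19, 26 (6 total).

13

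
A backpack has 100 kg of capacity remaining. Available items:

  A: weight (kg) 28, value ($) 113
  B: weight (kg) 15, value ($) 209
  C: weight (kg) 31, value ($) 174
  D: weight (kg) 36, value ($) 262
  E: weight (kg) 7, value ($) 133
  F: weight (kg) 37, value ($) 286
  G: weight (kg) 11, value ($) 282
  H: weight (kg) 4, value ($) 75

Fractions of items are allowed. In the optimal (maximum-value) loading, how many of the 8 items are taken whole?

5

Greedy by value/weight ratio, highest first.
Ratios (sorted): G 25.64, E 19.00, H 18.75, B 13.93, F 7.73, D 7.28, C 5.61, A 4.04
take G (11 @ 282); take E (7 @ 133); take H (4 @ 75); take B (15 @ 209); take F (37 @ 286); take 26/36 of D → 189.22. Capacity used 100/100.
5 item(s) taken whole; one partial (take 26/36 of D).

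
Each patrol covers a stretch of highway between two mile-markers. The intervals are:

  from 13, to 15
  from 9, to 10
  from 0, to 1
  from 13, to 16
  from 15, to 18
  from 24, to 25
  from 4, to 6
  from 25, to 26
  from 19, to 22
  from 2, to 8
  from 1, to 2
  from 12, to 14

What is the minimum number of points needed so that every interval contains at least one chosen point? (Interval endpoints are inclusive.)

7

Sorted: [0,1] [1,2] [4,6] [2,8] [9,10] [12,14] [13,15] [13,16] [15,18] [19,22] [24,25] [25,26]
{[0,1],[1,2]} hit by 1; {[4,6],[2,8]} hit by 6; {[9,10]} hit by 10; {[12,14],[13,15],[13,16]} hit by 14; {[15,18]} hit by 18; {[19,22]} hit by 22; {[24,25],[25,26]} hit by 25.
Points: 1, 6, 10, 14, 18, 22, 25 (7 total).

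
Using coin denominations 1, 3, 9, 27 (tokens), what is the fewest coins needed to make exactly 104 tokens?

8

Use the largest denomination that fits, subtract, and repeat.
104 − 3×27→23 − 2×9→5 − 1×3→2 − 2×1→0
Total coins = 3 + 2 + 1 + 2 = 8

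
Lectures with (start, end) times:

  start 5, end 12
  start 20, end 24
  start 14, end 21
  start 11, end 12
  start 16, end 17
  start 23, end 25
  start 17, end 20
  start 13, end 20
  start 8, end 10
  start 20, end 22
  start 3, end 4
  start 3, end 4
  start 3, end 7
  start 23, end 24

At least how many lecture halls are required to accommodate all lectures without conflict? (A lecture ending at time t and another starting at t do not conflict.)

starts: [3, 3, 3, 5, 8, 11, 13, 14, 16, 17, 20, 20, 23, 23]
ends:   [4, 4, 7, 10, 12, 12, 17, 20, 20, 21, 22, 24, 24, 25]
s3→1 s3→2 s3→3  — peak 3.

3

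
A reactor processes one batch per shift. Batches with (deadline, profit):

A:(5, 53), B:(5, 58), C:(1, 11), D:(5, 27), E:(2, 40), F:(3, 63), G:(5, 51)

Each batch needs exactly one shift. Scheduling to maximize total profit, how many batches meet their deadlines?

5

Take jobs in profit order; each goes to the latest open slot no later than its deadline.
Profit order: F=63 B=58 A=53 G=51 E=40 D=27 C=11
Assign: F→slot 3, B→slot 5, A→slot 4, G→slot 2, E→slot 1, D skipped, C skipped.
Slots: [1:E] [2:G] [3:F] [4:A] [5:B]
5 of 7 scheduled.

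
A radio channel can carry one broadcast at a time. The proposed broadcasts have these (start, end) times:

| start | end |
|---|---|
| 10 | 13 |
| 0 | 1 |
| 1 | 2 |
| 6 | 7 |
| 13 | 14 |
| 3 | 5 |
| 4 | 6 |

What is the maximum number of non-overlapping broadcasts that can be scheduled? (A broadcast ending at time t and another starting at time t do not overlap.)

Order by finish time; keep every interval that doesn't clash with the previous kept one.
By end time: (0,1), (1,2), (3,5), (4,6), (6,7), (10,13), (13,14).
Pick (0,1); next start ≥ 1 → (1,2); next start ≥ 2 → (3,5); next start ≥ 5 → (6,7); next start ≥ 7 → (10,13); next start ≥ 13 → (13,14).
Selected 6 broadcasts.

6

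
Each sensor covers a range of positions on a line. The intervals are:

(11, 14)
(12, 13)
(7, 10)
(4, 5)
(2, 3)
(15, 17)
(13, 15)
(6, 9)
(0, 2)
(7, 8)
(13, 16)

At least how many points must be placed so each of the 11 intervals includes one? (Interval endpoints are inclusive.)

Sort by right endpoint; whenever an interval is uncovered, place a point at its right end.
By right end: [0,2]  [2,3]  [4,5]  [7,8]  [6,9]  [7,10]  [12,13]  [11,14]  [13,15]  [13,16]  [15,17]
[0,2] uncovered → point at 2; [4,5] uncovered → point at 5; [7,8] uncovered → point at 8; [12,13] uncovered → point at 13; [15,17] uncovered → point at 17.
Points: 2, 5, 8, 13, 17 (5 total).

5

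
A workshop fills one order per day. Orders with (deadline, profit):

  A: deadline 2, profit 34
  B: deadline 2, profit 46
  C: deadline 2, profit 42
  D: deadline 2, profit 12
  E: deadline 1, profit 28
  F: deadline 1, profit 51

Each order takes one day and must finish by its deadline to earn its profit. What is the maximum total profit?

97

Profit order: F=51 B=46 C=42 A=34 E=28 D=12
Assign: F→slot 1, B→slot 2, C skipped, A skipped, E skipped, D skipped.
Slots: [1:F] [2:B]
Profit = 51 + 46 = 97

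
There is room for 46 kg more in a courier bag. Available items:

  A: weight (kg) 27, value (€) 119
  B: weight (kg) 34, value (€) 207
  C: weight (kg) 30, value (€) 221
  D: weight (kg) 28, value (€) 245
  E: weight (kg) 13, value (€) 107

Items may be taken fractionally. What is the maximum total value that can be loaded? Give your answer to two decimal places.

Greedy by value/weight ratio, highest first.
Ratios (sorted): D 8.75, E 8.23, C 7.37, B 6.09, A 4.41
take D (28 @ 245); take E (13 @ 107); take 5/30 of C → 36.83. Capacity used 46/46.
Total value = 388.83

388.83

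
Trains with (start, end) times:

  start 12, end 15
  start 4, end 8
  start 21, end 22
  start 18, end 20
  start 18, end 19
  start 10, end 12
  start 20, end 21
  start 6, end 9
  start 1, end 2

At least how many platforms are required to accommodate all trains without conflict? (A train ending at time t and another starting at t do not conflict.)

2

The answer is the maximum number of intervals overlapping at any instant.
starts: [1, 4, 6, 10, 12, 18, 18, 20, 21]
ends:   [2, 8, 9, 12, 15, 19, 20, 21, 22]
s1→1 e2→0 s4→1 s6→2  — peak 2.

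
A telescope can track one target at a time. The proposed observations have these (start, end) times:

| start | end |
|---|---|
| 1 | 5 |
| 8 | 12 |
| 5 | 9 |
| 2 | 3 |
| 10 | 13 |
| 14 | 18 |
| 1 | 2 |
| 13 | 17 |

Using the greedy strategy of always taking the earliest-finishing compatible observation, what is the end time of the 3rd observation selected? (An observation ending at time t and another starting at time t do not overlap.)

9

Sort by end time and greedily take each interval whose start is ≥ the last chosen end.
Sorted by end: (1,2)  (2,3)  (1,5)  (5,9)  (8,12)  (10,13)  (13,17)  (14,18)
take (1,2); take (2,3); skip (1,5); take (5,9); take (10,13); take (13,17).
Selected: (1,2) (2,3) (5,9) (10,13) (13,17)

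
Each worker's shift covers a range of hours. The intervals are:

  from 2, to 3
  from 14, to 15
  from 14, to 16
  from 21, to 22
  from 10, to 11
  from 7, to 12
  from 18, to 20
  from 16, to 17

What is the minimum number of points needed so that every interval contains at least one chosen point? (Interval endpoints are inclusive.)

6

Sorted: [2,3] [10,11] [7,12] [14,15] [14,16] [16,17] [18,20] [21,22]
{[2,3]} hit by 3; {[10,11],[7,12]} hit by 11; {[14,15],[14,16]} hit by 15; {[16,17]} hit by 17; {[18,20]} hit by 20; {[21,22]} hit by 22.
Points: 3, 11, 15, 17, 20, 22 (6 total).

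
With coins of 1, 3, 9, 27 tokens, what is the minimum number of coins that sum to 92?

6

92 − 3×27→11 − 1×9→2 − 2×1→0
Total coins = 3 + 1 + 2 = 6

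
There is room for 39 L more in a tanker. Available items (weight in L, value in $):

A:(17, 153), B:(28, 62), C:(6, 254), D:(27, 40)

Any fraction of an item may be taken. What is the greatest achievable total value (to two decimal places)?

442.43

Greedy by value/weight ratio, highest first.
Order: C (254/6=42.33) > A (153/17=9.00) > B (62/28=2.21) > D (40/27=1.48)
Fill: take C (6 @ 254) → take A (17 @ 153) → take 16/28 of B → 35.43; 39/39 used.
Total value = 442.43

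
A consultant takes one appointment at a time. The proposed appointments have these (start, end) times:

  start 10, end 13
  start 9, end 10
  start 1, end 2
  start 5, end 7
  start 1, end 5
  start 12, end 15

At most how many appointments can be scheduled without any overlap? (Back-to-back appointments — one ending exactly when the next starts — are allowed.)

Sorted by end: (1,2)  (1,5)  (5,7)  (9,10)  (10,13)  (12,15)
take (1,2); take (5,7); take (9,10); take (10,13); skip (12,15).
Selected 4 appointments.

4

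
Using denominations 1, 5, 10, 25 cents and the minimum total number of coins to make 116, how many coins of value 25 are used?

116 − 4×25→16 − 1×10→6 − 1×5→1 − 1×1→0
Count of 25: 4

4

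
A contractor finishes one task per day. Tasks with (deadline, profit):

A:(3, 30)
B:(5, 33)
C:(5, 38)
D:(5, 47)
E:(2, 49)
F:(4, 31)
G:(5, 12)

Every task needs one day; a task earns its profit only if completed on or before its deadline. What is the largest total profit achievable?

198

By profit: E(d2,49), D(d5,47), C(d5,38), B(d5,33), F(d4,31), A(d3,30), G(d5,12)
E→slot 2; D→slot 5; C→slot 4; B→slot 3; F→slot 1; A skipped; G skipped.
Profit = 31 + 49 + 33 + 38 + 47 = 198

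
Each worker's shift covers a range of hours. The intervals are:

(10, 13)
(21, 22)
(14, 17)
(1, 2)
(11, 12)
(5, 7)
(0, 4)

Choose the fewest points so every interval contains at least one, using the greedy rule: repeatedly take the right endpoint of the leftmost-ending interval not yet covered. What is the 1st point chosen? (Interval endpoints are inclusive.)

By right end: [1,2]  [0,4]  [5,7]  [11,12]  [10,13]  [14,17]  [21,22]
[1,2] uncovered → point at 2; [5,7] uncovered → point at 7; [11,12] uncovered → point at 12; [14,17] uncovered → point at 17; [21,22] uncovered → point at 22.
Points: 2, 7, 12, 17, 22 (5 total).

2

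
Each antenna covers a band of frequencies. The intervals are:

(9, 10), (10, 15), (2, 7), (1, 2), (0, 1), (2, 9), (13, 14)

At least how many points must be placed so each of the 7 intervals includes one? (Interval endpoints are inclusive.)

4

Sort by right endpoint; whenever an interval is uncovered, place a point at its right end.
Sorted: [0,1] [1,2] [2,7] [2,9] [9,10] [13,14] [10,15]
{[0,1],[1,2]} hit by 1; {[2,7],[2,9]} hit by 7; {[9,10]} hit by 10; {[13,14],[10,15]} hit by 14.
Points: 1, 7, 10, 14 (4 total).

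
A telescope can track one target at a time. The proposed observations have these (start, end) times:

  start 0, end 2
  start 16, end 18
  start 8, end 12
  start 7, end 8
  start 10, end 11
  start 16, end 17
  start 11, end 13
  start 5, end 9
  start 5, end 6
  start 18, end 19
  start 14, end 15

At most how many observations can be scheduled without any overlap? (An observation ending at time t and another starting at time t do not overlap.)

8

Sort by end time and greedily take each interval whose start is ≥ the last chosen end.
Sorted by end: (0,2)  (5,6)  (7,8)  (5,9)  (10,11)  (8,12)  (11,13)  (14,15)  (16,17)  (16,18)  (18,19)
take (0,2); take (5,6); take (7,8); take (10,11); take (11,13); take (14,15); take (16,17); take (18,19).
Selected 8 observations.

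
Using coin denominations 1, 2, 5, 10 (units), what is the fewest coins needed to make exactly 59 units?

8

59 − 5×10→9 − 1×5→4 − 2×2→0
Total coins = 5 + 1 + 2 = 8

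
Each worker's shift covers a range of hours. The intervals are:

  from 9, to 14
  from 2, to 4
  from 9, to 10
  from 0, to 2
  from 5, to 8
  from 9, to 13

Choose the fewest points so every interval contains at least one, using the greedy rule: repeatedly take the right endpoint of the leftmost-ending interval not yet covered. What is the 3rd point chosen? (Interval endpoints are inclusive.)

Sorted: [0,2] [2,4] [5,8] [9,10] [9,13] [9,14]
{[0,2],[2,4]} hit by 2; {[5,8]} hit by 8; {[9,10],[9,13],[9,14]} hit by 10.
Points: 2, 8, 10 (3 total).

10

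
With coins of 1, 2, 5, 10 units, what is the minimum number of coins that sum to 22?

22 − 2×10→2 − 1×2→0
Total coins = 2 + 1 = 3

3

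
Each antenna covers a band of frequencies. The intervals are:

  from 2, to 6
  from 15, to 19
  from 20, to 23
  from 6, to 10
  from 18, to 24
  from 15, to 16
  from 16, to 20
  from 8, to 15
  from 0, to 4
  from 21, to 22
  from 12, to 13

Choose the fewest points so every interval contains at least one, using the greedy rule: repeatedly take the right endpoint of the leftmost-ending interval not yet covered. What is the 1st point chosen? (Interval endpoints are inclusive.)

4

Process intervals by earliest right end; each time one isn't hit yet, stab at its right endpoint.
Sorted: [0,4] [2,6] [6,10] [12,13] [8,15] [15,16] [15,19] [16,20] [21,22] [20,23] [18,24]
{[0,4],[2,6]} hit by 4; {[6,10]} hit by 10; {[12,13],[8,15]} hit by 13; {[15,16],[15,19],[16,20]} hit by 16; {[21,22],[20,23],[18,24]} hit by 22.
Points: 4, 10, 13, 16, 22 (5 total).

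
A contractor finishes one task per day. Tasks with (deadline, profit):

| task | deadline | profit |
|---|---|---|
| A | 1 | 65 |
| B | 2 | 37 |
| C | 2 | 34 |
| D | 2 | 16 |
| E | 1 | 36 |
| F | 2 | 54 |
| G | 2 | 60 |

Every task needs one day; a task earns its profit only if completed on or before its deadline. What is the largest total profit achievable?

Sort by profit descending; place each in the latest free slot ≤ its deadline.
Profit order: A=65 G=60 F=54 B=37 E=36 C=34 D=16
Assign: A→slot 1, G→slot 2, F skipped, B skipped, E skipped, C skipped, D skipped.
Slots: [1:A] [2:G]
Profit = 65 + 60 = 125

125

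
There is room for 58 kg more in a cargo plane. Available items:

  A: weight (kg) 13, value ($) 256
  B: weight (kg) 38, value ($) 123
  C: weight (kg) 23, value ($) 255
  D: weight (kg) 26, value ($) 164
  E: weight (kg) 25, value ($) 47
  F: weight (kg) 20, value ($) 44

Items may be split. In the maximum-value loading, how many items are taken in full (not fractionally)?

Sort by value per unit weight and fill in that order.
Ratios (sorted): A 19.69, C 11.09, D 6.31, B 3.24, F 2.20, E 1.88
take A (13 @ 256); take C (23 @ 255); take 22/26 of D → 138.77. Capacity used 58/58.
2 item(s) taken whole; one partial (take 22/26 of D).

2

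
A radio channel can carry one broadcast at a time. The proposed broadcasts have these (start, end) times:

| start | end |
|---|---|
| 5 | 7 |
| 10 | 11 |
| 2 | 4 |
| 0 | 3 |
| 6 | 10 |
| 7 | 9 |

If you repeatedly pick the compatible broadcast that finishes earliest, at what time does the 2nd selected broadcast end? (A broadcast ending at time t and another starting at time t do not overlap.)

By end time: (0,3), (2,4), (5,7), (7,9), (6,10), (10,11).
Pick (0,3); next start ≥ 3 → (5,7); next start ≥ 7 → (7,9); next start ≥ 9 → (10,11).
Selected: (0,3) (5,7) (7,9) (10,11)

7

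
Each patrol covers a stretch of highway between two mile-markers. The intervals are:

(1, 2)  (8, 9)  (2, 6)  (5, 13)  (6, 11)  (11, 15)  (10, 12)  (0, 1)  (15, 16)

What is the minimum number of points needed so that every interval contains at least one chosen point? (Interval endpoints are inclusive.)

5

Sort by right endpoint; whenever an interval is uncovered, place a point at its right end.
Sorted: [0,1] [1,2] [2,6] [8,9] [6,11] [10,12] [5,13] [11,15] [15,16]
{[0,1],[1,2]} hit by 1; {[2,6]} hit by 6; {[8,9],[6,11]} hit by 9; {[10,12],[5,13],[11,15]} hit by 12; {[15,16]} hit by 16.
Points: 1, 6, 9, 12, 16 (5 total).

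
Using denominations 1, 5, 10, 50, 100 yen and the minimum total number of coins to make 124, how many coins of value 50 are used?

0

Use the largest denomination that fits, subtract, and repeat.
124 − 1×100→24 − 2×10→4 − 4×1→0
Count of 50: 0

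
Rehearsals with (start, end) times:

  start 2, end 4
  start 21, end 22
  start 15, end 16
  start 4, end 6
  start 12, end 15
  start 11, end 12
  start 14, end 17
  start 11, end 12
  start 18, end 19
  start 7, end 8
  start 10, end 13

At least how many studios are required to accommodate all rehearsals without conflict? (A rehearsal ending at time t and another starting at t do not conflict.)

3

Count concurrent intervals with a sweep; the peak is the room count.
Events (time:±→running): 2:+→1 4:-→0 4:+→1 6:-→0 7:+→1 8:-→0 10:+→1 11:+→2 11:+→3 … peak 3.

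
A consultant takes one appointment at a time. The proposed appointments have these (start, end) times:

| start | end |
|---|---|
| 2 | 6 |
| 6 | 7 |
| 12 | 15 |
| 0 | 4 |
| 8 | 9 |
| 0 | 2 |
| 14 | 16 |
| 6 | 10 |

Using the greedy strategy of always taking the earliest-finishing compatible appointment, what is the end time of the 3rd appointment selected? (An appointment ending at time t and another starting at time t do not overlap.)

7

By end time: (0,2), (0,4), (2,6), (6,7), (8,9), (6,10), (12,15), (14,16).
Pick (0,2); next start ≥ 2 → (2,6); next start ≥ 6 → (6,7); next start ≥ 7 → (8,9); next start ≥ 9 → (12,15).
Selected: (0,2) (2,6) (6,7) (8,9) (12,15)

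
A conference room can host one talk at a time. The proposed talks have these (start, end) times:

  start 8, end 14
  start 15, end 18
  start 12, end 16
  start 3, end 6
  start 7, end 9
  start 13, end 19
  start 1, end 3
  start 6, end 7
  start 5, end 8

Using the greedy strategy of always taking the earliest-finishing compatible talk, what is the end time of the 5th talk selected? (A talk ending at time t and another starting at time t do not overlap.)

16

By end time: (1,3), (3,6), (6,7), (5,8), (7,9), (8,14), (12,16), (15,18), (13,19).
Pick (1,3); next start ≥ 3 → (3,6); next start ≥ 6 → (6,7); next start ≥ 7 → (7,9); next start ≥ 9 → (12,16).
Selected: (1,3) (3,6) (6,7) (7,9) (12,16)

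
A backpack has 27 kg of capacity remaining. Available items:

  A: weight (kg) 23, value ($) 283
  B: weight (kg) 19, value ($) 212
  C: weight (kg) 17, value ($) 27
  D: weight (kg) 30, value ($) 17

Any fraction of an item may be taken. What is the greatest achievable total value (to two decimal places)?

Greedy by value/weight ratio, highest first.
Order: A (283/23=12.30) > B (212/19=11.16) > C (27/17=1.59) > D (17/30=0.57)
Fill: take A (23 @ 283) → take 4/19 of B → 44.63; 27/27 used.
Total value = 327.63

327.63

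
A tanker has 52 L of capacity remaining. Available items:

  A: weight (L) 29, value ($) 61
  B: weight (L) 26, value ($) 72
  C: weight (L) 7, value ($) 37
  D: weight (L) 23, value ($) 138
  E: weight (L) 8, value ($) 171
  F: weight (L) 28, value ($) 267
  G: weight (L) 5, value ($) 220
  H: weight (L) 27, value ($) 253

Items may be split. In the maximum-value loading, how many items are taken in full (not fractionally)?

Order: G (220/5=44.00) > E (171/8=21.38) > F (267/28=9.54) > H (253/27=9.37) > D (138/23=6.00) > C (37/7=5.29) > B (72/26=2.77) > A (61/29=2.10)
Fill: take G (5 @ 220) → take E (8 @ 171) → take F (28 @ 267) → take 11/27 of H → 103.07; 52/52 used.
3 item(s) taken whole; one partial (take 11/27 of H).

3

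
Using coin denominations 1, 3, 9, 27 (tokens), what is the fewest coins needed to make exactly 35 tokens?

5

Greedy: take as many of the largest coin as possible, then repeat with the remainder.
35 = 1×27 + 2×3 + 2×1
Total coins = 1 + 2 + 2 = 5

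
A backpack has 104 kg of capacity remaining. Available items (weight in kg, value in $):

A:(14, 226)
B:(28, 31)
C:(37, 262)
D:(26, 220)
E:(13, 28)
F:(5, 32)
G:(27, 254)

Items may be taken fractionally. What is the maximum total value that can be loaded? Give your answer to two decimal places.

Sort by value per unit weight and fill in that order.
Ratios (sorted): A 16.14, G 9.41, D 8.46, C 7.08, F 6.40, E 2.15, B 1.11
take A (14 @ 226); take G (27 @ 254); take D (26 @ 220); take C (37 @ 262). Capacity used 104/104.
Total value = 962.00

962.00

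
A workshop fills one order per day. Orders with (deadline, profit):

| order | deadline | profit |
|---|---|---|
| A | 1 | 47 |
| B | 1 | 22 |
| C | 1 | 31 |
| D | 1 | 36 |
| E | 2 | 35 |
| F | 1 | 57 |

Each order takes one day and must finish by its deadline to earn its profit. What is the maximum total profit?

Take jobs in profit order; each goes to the latest open slot no later than its deadline.
Profit order: F=57 A=47 D=36 E=35 C=31 B=22
Assign: F→slot 1, A skipped, D skipped, E→slot 2, C skipped, B skipped.
Slots: [1:F] [2:E]
Profit = 57 + 35 = 92

92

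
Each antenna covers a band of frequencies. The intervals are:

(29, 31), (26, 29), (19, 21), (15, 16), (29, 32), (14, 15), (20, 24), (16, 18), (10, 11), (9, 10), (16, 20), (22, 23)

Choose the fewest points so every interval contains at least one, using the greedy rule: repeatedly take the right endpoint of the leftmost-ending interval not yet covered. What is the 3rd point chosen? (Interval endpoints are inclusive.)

By right end: [9,10]  [10,11]  [14,15]  [15,16]  [16,18]  [16,20]  [19,21]  [22,23]  [20,24]  [26,29]  [29,31]  [29,32]
[9,10] uncovered → point at 10; [14,15] uncovered → point at 15; [16,18] uncovered → point at 18; [19,21] uncovered → point at 21; [22,23] uncovered → point at 23; [26,29] uncovered → point at 29.
Points: 10, 15, 18, 21, 23, 29 (6 total).

18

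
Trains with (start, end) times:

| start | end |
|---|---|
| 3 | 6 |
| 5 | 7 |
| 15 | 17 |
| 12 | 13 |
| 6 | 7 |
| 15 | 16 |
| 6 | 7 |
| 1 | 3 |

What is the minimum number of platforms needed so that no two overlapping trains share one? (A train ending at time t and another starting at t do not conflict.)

3

Count concurrent intervals with a sweep; the peak is the room count.
Events (time:±→running): 1:+→1 3:-→0 3:+→1 5:+→2 6:-→1 6:+→2 6:+→3 … peak 3.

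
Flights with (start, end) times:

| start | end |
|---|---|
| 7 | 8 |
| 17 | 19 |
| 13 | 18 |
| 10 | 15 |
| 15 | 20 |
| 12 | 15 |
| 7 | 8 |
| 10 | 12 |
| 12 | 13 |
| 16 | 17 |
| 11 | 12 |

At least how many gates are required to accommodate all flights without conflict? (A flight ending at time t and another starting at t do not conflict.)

Count concurrent intervals with a sweep; the peak is the room count.
starts: [7, 7, 10, 10, 11, 12, 12, 13, 15, 16, 17]
ends:   [8, 8, 12, 12, 13, 15, 15, 17, 18, 19, 20]
s7→1 s7→2 e8→1 e8→0 s10→1 s10→2 s11→3  — peak 3.

3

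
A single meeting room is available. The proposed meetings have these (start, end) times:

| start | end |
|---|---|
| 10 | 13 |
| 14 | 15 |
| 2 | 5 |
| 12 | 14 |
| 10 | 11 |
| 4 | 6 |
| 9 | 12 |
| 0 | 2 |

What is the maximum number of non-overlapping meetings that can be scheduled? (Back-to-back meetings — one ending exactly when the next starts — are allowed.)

Greedy by earliest finish: after sorting by end time, pick each interval compatible with the last pick.
Sorted by end: (0,2)  (2,5)  (4,6)  (10,11)  (9,12)  (10,13)  (12,14)  (14,15)
take (0,2); take (2,5); take (10,11); take (12,14); take (14,15).
Selected 5 meetings.

5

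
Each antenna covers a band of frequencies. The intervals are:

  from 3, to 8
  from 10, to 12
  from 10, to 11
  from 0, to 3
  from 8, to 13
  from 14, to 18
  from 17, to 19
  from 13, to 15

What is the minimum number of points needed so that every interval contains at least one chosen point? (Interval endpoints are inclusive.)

Sorted: [0,3] [3,8] [10,11] [10,12] [8,13] [13,15] [14,18] [17,19]
{[0,3],[3,8]} hit by 3; {[10,11],[10,12],[8,13]} hit by 11; {[13,15],[14,18]} hit by 15; {[17,19]} hit by 19.
Points: 3, 11, 15, 19 (4 total).

4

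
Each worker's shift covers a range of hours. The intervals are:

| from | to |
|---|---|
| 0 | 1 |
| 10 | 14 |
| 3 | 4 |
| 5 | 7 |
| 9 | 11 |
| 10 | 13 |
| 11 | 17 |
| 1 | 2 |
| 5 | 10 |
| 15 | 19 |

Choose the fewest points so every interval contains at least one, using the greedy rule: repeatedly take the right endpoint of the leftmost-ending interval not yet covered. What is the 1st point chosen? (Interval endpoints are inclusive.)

1

Sort by right endpoint; whenever an interval is uncovered, place a point at its right end.
By right end: [0,1]  [1,2]  [3,4]  [5,7]  [5,10]  [9,11]  [10,13]  [10,14]  [11,17]  [15,19]
[0,1] uncovered → point at 1; [3,4] uncovered → point at 4; [5,7] uncovered → point at 7; [9,11] uncovered → point at 11; [15,19] uncovered → point at 19.
Points: 1, 4, 7, 11, 19 (5 total).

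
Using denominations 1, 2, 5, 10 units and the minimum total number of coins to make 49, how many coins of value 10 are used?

Use the largest denomination that fits, subtract, and repeat.
49 = 4×10 + 1×5 + 2×2
Count of 10: 4

4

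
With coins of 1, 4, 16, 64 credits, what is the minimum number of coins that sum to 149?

Greedy: take as many of the largest coin as possible, then repeat with the remainder.
149 = 2×64 + 1×16 + 1×4 + 1×1
Total coins = 2 + 1 + 1 + 1 = 5

5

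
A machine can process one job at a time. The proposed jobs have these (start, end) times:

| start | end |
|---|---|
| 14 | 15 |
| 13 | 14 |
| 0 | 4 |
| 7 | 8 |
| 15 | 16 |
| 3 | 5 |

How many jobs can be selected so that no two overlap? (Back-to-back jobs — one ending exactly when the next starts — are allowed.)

5

Greedy by earliest finish: after sorting by end time, pick each interval compatible with the last pick.
Sorted by end: (0,4)  (3,5)  (7,8)  (13,14)  (14,15)  (15,16)
take (0,4); take (7,8); take (13,14); take (14,15); take (15,16).
Selected 5 jobs.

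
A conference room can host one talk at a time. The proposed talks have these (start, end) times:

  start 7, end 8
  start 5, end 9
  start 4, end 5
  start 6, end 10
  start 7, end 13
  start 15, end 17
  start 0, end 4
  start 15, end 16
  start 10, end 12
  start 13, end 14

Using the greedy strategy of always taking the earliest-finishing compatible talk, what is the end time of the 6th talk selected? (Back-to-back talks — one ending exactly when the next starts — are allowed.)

16

By end time: (0,4), (4,5), (7,8), (5,9), (6,10), (10,12), (7,13), (13,14), (15,16), (15,17).
Pick (0,4); next start ≥ 4 → (4,5); next start ≥ 5 → (7,8); next start ≥ 8 → (10,12); next start ≥ 12 → (13,14); next start ≥ 14 → (15,16).
Selected: (0,4) (4,5) (7,8) (10,12) (13,14) (15,16)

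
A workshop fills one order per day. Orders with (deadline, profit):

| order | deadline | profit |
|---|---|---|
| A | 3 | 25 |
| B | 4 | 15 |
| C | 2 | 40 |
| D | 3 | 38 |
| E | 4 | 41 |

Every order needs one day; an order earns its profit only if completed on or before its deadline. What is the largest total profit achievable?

144

Take jobs in profit order; each goes to the latest open slot no later than its deadline.
By profit: E(d4,41), C(d2,40), D(d3,38), A(d3,25), B(d4,15)
E→slot 4; C→slot 2; D→slot 3; A→slot 1; B skipped.
Profit = 25 + 40 + 38 + 41 = 144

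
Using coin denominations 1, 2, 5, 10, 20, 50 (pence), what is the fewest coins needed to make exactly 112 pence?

Greedy: take as many of the largest coin as possible, then repeat with the remainder.
112 − 2×50→12 − 1×10→2 − 1×2→0
Total coins = 2 + 1 + 1 = 4

4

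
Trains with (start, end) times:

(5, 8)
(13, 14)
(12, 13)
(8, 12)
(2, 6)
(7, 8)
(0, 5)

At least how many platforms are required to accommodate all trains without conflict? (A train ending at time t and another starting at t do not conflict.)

starts: [0, 2, 5, 7, 8, 12, 13]
ends:   [5, 6, 8, 8, 12, 13, 14]
s0→1 s2→2  — peak 2.

2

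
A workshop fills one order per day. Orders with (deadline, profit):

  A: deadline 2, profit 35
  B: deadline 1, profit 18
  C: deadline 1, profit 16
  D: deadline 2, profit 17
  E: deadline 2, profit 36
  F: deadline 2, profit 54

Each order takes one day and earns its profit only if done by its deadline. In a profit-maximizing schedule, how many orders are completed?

Profit order: F=54 E=36 A=35 B=18 D=17 C=16
Assign: F→slot 2, E→slot 1, A skipped, B skipped, D skipped, C skipped.
Slots: [1:E] [2:F]
2 of 6 scheduled.

2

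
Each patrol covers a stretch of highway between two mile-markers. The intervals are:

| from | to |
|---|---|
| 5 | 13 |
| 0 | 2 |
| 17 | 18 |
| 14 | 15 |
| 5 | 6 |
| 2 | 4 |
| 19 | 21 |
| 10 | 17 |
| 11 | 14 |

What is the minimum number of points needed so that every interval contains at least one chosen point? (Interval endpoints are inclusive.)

5

Sorted: [0,2] [2,4] [5,6] [5,13] [11,14] [14,15] [10,17] [17,18] [19,21]
{[0,2],[2,4]} hit by 2; {[5,6],[5,13]} hit by 6; {[11,14],[14,15],[10,17]} hit by 14; {[17,18]} hit by 18; {[19,21]} hit by 21.
Points: 2, 6, 14, 18, 21 (5 total).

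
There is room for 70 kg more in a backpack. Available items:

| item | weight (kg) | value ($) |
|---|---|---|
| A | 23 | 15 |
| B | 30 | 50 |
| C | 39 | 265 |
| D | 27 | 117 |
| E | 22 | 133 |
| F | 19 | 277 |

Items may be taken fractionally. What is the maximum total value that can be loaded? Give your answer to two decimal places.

Sort by value per unit weight and fill in that order.
Order: F (277/19=14.58) > C (265/39=6.79) > E (133/22=6.05) > D (117/27=4.33) > B (50/30=1.67) > A (15/23=0.65)
Fill: take F (19 @ 277) → take C (39 @ 265) → take 12/22 of E → 72.55; 70/70 used.
Total value = 614.55

614.55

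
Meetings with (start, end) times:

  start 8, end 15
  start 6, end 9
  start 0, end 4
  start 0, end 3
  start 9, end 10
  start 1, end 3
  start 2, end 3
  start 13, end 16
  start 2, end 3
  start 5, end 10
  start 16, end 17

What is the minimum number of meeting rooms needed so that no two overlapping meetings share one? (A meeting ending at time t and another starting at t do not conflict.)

Events (time:±→running): 0:+→1 0:+→2 1:+→3 2:+→4 2:+→5 … peak 5.

5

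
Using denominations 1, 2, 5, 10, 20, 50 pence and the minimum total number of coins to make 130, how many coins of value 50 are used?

2

Use the largest denomination that fits, subtract, and repeat.
130 − 2×50→30 − 1×20→10 − 1×10→0
Count of 50: 2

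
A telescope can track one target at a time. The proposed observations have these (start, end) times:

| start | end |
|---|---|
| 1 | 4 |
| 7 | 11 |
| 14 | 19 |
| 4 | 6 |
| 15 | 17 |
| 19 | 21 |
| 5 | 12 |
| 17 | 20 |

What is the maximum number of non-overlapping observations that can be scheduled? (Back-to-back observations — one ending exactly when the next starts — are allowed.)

By end time: (1,4), (4,6), (7,11), (5,12), (15,17), (14,19), (17,20), (19,21).
Pick (1,4); next start ≥ 4 → (4,6); next start ≥ 6 → (7,11); next start ≥ 11 → (15,17); next start ≥ 17 → (17,20).
Selected 5 observations.

5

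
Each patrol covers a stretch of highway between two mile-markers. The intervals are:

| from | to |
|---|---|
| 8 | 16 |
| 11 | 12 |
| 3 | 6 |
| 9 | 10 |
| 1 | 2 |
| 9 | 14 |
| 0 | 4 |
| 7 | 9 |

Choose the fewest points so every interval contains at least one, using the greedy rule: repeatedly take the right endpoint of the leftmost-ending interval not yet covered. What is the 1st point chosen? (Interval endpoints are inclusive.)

2

By right end: [1,2]  [0,4]  [3,6]  [7,9]  [9,10]  [11,12]  [9,14]  [8,16]
[1,2] uncovered → point at 2; [3,6] uncovered → point at 6; [7,9] uncovered → point at 9; [11,12] uncovered → point at 12.
Points: 2, 6, 9, 12 (4 total).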